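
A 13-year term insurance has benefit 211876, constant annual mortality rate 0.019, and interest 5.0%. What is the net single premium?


NSP = benefit * sum_{k=0}^{n-1} k_p_x * q * v^(k+1)
With constant q=0.019, v=0.952381
Sum = 0.161563
NSP = 211876 * 0.161563
= 34231.2636


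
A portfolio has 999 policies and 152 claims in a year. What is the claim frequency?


frequency = claims / policies
= 152 / 999
= 0.1522


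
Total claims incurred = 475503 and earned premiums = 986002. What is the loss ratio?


Loss ratio = claims / premiums
= 475503 / 986002
= 0.4823


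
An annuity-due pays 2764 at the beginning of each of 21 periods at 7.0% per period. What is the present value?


PV_due = PMT * (1-(1+i)^(-n))/i * (1+i)
PV_immediate = 29949.3975
PV_due = 29949.3975 * 1.07
= 32045.8554


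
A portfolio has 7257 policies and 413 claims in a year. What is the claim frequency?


frequency = claims / policies
= 413 / 7257
= 0.0569


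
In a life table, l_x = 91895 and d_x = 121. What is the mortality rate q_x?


q_x = d_x / l_x
= 121 / 91895
= 0.0013


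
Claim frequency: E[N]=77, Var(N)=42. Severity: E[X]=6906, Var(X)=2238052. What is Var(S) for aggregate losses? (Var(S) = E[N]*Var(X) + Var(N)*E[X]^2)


Var(S) = E[N]*Var(X) + Var(N)*E[X]^2
= 77*2238052 + 42*6906^2
= 172330004 + 2003099112
= 2.1754e+09


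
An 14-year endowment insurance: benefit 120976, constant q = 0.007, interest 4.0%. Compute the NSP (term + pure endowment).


Term component = 8587.4755
Pure endowment = 14_p_x * v^14 * benefit = 0.906337 * 0.577475 * 120976 = 63317.2362
NSP = 71904.7116


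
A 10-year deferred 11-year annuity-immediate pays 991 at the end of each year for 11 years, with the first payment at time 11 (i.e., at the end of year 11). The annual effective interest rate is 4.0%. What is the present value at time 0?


PV at time 10 of the 11-year annuity-immediate:
a_n = 991 * (1-(1+0.04)^(-11))/0.04 = 8681.6324
Discount back 10 years to time 0:
PV = 8681.6324 * (1+0.04)^(-10)
= 8681.6324 * 0.675564
= 5864.9998


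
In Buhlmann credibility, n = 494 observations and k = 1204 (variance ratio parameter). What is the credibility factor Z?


Z = n / (n + k)
= 494 / (494 + 1204)
= 494 / 1698
= 0.2909


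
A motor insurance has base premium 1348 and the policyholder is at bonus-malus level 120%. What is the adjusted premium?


adjusted = base * BM_level / 100
= 1348 * 120 / 100
= 1348 * 1.2
= 1617.6


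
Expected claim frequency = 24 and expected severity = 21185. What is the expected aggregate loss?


E[S] = E[N] * E[X]
= 24 * 21185
= 508440


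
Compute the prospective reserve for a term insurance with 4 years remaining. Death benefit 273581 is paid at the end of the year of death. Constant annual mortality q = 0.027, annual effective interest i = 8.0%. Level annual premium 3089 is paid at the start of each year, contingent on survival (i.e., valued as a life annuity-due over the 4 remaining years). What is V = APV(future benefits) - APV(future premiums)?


v = 1/(1+i) = 0.925926
APV(future benefits) per unit = sum_{k=0}^{3} k_p_x * q * v^(k+1) = 0.086096
APV(future benefits) = 273581 * 0.086096 = 23554.2692
Life annuity-due factor ä_{x:4} = sum_{k=0}^{3} k_p_x * v^k = 3.443846
APV(future premiums) = 3089 * 3.443846 = 10638.0396
V = 23554.2692 - 10638.0396
= 12916.2296


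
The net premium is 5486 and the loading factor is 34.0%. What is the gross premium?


Gross = net * (1 + loading)
= 5486 * (1 + 0.34)
= 5486 * 1.34
= 7351.24


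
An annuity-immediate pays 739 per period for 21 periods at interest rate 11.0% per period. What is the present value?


PV = PMT * (1 - (1+i)^(-n)) / i
= 739 * (1 - (1+0.11)^(-21)) / 0.11
= 739 * (1 - 0.111742) / 0.11
= 739 * 8.07507
= 5967.477


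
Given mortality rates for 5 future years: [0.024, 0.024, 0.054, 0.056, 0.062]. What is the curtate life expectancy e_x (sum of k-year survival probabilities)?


e_x = sum_{k=1}^{n} k_p_x
k_p_x values:
  1_p_x = 0.976
  2_p_x = 0.952576
  3_p_x = 0.901137
  4_p_x = 0.850673
  5_p_x = 0.797931
e_x = 4.4783


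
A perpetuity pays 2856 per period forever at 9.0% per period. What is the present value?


PV = PMT / i
= 2856 / 0.09
= 31733.3333


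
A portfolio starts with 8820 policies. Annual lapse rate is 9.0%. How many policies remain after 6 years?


remaining = initial * (1 - lapse)^years
= 8820 * (1 - 0.09)^6
= 8820 * 0.567869
= 5008.6068


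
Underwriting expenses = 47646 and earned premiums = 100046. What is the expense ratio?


Expense ratio = expenses / premiums
= 47646 / 100046
= 0.4762


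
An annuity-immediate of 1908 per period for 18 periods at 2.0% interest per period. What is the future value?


FV = PMT * ((1+i)^n - 1) / i
= 1908 * ((1.02)^18 - 1) / 0.02
= 1908 * (1.428246 - 1) / 0.02
= 40854.692


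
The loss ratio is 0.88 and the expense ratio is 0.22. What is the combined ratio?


Combined ratio = loss ratio + expense ratio
= 0.88 + 0.22
= 1.1


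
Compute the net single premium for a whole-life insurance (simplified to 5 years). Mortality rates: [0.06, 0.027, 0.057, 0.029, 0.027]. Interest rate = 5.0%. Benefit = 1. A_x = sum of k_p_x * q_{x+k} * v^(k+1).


v = 0.952381
Year 0: k_p_x=1.0, q=0.06, term=0.057143
Year 1: k_p_x=0.94, q=0.027, term=0.02302
Year 2: k_p_x=0.91462, q=0.057, term=0.045035
Year 3: k_p_x=0.862487, q=0.029, term=0.020578
Year 4: k_p_x=0.837475, q=0.027, term=0.017717
A_x = 0.1635


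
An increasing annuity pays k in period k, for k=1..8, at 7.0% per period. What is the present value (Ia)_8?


(Ia)_n = sum_{k=1}^{n} k * v^k, v = 1/(1+i)
v = 0.934579
Sum computed term by term:
(Ia)_8 = 24.7602


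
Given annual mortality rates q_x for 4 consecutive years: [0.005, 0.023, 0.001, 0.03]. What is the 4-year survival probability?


p_k = 1 - q_k for each year
Survival = product of (1 - q_k)
= 0.995 * 0.977 * 0.999 * 0.97
= 0.942


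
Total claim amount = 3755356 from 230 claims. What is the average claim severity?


severity = total / number
= 3755356 / 230
= 16327.6348


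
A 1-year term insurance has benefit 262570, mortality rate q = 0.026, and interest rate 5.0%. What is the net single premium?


NSP = benefit * q * v
v = 1/(1+i) = 0.952381
NSP = 262570 * 0.026 * 0.952381
= 6501.7333


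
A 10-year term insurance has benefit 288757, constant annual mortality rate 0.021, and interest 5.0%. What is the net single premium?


NSP = benefit * sum_{k=0}^{n-1} k_p_x * q * v^(k+1)
With constant q=0.021, v=0.952381
Sum = 0.148918
NSP = 288757 * 0.148918
= 43000.9917


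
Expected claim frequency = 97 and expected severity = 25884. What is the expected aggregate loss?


E[S] = E[N] * E[X]
= 97 * 25884
= 2.5107e+06


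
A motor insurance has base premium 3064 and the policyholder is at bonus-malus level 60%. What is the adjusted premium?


adjusted = base * BM_level / 100
= 3064 * 60 / 100
= 3064 * 0.6
= 1838.4


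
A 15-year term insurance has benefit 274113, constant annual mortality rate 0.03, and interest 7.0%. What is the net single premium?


NSP = benefit * sum_{k=0}^{n-1} k_p_x * q * v^(k+1)
With constant q=0.03, v=0.934579
Sum = 0.231144
NSP = 274113 * 0.231144
= 63359.6268


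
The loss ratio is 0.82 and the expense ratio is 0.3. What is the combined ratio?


Combined ratio = loss ratio + expense ratio
= 0.82 + 0.3
= 1.12


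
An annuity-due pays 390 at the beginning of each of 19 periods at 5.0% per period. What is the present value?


PV_due = PMT * (1-(1+i)^(-n))/i * (1+i)
PV_immediate = 4713.2751
PV_due = 4713.2751 * 1.05
= 4948.9389


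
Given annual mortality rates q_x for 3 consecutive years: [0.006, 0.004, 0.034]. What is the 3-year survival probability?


p_k = 1 - q_k for each year
Survival = product of (1 - q_k)
= 0.994 * 0.996 * 0.966
= 0.9564


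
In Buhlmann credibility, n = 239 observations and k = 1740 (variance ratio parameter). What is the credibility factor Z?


Z = n / (n + k)
= 239 / (239 + 1740)
= 239 / 1979
= 0.1208


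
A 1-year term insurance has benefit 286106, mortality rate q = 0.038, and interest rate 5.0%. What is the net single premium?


NSP = benefit * q * v
v = 1/(1+i) = 0.952381
NSP = 286106 * 0.038 * 0.952381
= 10354.3124


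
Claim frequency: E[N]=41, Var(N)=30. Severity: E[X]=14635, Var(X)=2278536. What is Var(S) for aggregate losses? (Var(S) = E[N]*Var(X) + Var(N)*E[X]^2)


Var(S) = E[N]*Var(X) + Var(N)*E[X]^2
= 41*2278536 + 30*14635^2
= 93419976 + 6425496750
= 6.5189e+09


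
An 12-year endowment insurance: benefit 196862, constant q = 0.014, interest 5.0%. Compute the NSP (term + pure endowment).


Term component = 22816.5316
Pure endowment = 12_p_x * v^12 * benefit = 0.844351 * 0.556837 * 196862 = 92557.8554
NSP = 115374.3871


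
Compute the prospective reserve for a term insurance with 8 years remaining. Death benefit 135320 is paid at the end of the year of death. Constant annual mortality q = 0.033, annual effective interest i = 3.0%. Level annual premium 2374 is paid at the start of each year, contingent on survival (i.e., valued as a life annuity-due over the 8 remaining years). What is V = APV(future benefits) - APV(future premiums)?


v = 1/(1+i) = 0.970874
APV(future benefits) per unit = sum_{k=0}^{7} k_p_x * q * v^(k+1) = 0.207664
APV(future benefits) = 135320 * 0.207664 = 28101.0582
Life annuity-due factor ä_{x:8} = sum_{k=0}^{7} k_p_x * v^k = 6.481626
APV(future premiums) = 2374 * 6.481626 = 15387.3802
V = 28101.0582 - 15387.3802
= 12713.678


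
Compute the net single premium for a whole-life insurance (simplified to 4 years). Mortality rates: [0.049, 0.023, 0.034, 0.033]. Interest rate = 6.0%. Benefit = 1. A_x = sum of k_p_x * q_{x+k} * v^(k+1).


v = 0.943396
Year 0: k_p_x=1.0, q=0.049, term=0.046226
Year 1: k_p_x=0.951, q=0.023, term=0.019467
Year 2: k_p_x=0.929127, q=0.034, term=0.026524
Year 3: k_p_x=0.897537, q=0.033, term=0.023461
A_x = 0.1157


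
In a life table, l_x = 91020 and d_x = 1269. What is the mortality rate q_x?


q_x = d_x / l_x
= 1269 / 91020
= 0.0139


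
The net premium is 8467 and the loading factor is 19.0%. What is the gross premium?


Gross = net * (1 + loading)
= 8467 * (1 + 0.19)
= 8467 * 1.19
= 10075.73


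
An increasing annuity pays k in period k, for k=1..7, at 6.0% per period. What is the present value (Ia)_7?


(Ia)_n = sum_{k=1}^{n} k * v^k, v = 1/(1+i)
v = 0.943396
Sum computed term by term:
(Ia)_7 = 21.0321


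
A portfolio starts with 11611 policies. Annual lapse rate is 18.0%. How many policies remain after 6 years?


remaining = initial * (1 - lapse)^years
= 11611 * (1 - 0.18)^6
= 11611 * 0.304007
= 3529.8215


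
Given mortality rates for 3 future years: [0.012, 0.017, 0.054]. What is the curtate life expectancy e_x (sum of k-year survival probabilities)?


e_x = sum_{k=1}^{n} k_p_x
k_p_x values:
  1_p_x = 0.988
  2_p_x = 0.971204
  3_p_x = 0.918759
e_x = 2.878


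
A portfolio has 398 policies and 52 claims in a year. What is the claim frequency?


frequency = claims / policies
= 52 / 398
= 0.1307


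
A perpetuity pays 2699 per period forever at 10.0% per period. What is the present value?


PV = PMT / i
= 2699 / 0.1
= 26990.0


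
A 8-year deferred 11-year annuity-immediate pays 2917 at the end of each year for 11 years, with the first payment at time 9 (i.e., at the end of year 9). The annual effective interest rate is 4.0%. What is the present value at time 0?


PV at time 8 of the 11-year annuity-immediate:
a_n = 2917 * (1-(1+0.04)^(-11))/0.04 = 25554.3106
Discount back 8 years to time 0:
PV = 25554.3106 * (1+0.04)^(-8)
= 25554.3106 * 0.73069
= 18672.2844


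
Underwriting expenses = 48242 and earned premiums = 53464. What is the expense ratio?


Expense ratio = expenses / premiums
= 48242 / 53464
= 0.9023


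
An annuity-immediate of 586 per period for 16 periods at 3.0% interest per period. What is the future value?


FV = PMT * ((1+i)^n - 1) / i
= 586 * ((1.03)^16 - 1) / 0.03
= 586 * (1.604706 - 1) / 0.03
= 11811.9324


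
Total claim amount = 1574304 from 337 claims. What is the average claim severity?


severity = total / number
= 1574304 / 337
= 4671.5252


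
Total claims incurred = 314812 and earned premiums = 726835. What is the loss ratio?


Loss ratio = claims / premiums
= 314812 / 726835
= 0.4331


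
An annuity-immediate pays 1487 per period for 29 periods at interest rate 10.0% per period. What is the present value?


PV = PMT * (1 - (1+i)^(-n)) / i
= 1487 * (1 - (1+0.1)^(-29)) / 0.1
= 1487 * (1 - 0.063039) / 0.1
= 1487 * 9.369606
= 13932.604


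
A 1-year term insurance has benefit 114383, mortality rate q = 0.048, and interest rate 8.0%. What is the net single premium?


NSP = benefit * q * v
v = 1/(1+i) = 0.925926
NSP = 114383 * 0.048 * 0.925926
= 5083.6889


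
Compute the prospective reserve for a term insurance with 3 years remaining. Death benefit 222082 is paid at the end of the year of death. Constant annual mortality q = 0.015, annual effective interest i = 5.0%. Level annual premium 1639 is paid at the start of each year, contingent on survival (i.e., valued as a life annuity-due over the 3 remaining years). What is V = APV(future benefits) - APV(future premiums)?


v = 1/(1+i) = 0.952381
APV(future benefits) per unit = sum_{k=0}^{2} k_p_x * q * v^(k+1) = 0.040259
APV(future benefits) = 222082 * 0.040259 = 8940.7609
Life annuity-due factor ä_{x:3} = sum_{k=0}^{2} k_p_x * v^k = 2.818118
APV(future premiums) = 1639 * 2.818118 = 4618.8953
V = 8940.7609 - 4618.8953
= 4321.8656


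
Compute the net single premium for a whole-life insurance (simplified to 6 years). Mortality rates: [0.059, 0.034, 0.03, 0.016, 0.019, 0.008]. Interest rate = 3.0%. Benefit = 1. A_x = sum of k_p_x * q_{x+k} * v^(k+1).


v = 0.970874
Year 0: k_p_x=1.0, q=0.059, term=0.057282
Year 1: k_p_x=0.941, q=0.034, term=0.030157
Year 2: k_p_x=0.909006, q=0.03, term=0.024956
Year 3: k_p_x=0.881736, q=0.016, term=0.012535
Year 4: k_p_x=0.867628, q=0.019, term=0.01422
Year 5: k_p_x=0.851143, q=0.008, term=0.005703
A_x = 0.1449


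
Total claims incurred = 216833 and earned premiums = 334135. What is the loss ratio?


Loss ratio = claims / premiums
= 216833 / 334135
= 0.6489


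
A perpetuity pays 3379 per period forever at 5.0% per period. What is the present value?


PV = PMT / i
= 3379 / 0.05
= 67580.0


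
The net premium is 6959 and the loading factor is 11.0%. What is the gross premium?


Gross = net * (1 + loading)
= 6959 * (1 + 0.11)
= 6959 * 1.11
= 7724.49


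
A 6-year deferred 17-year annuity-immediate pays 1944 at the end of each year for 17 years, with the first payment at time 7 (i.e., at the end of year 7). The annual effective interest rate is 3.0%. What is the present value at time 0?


PV at time 6 of the 17-year annuity-immediate:
a_n = 1944 * (1-(1+0.03)^(-17))/0.03 = 25594.9343
Discount back 6 years to time 0:
PV = 25594.9343 * (1+0.03)^(-6)
= 25594.9343 * 0.837484
= 21435.3545


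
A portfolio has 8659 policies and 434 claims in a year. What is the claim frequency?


frequency = claims / policies
= 434 / 8659
= 0.0501


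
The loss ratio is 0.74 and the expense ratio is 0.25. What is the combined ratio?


Combined ratio = loss ratio + expense ratio
= 0.74 + 0.25
= 0.99


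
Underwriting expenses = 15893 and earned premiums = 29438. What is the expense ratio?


Expense ratio = expenses / premiums
= 15893 / 29438
= 0.5399


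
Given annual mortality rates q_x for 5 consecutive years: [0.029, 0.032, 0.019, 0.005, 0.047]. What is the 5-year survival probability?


p_k = 1 - q_k for each year
Survival = product of (1 - q_k)
= 0.971 * 0.968 * 0.981 * 0.995 * 0.953
= 0.8743


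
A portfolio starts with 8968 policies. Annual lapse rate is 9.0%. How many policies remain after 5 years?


remaining = initial * (1 - lapse)^years
= 8968 * (1 - 0.09)^5
= 8968 * 0.624032
= 5596.3203


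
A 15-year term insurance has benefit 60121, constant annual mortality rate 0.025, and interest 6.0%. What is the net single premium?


NSP = benefit * sum_{k=0}^{n-1} k_p_x * q * v^(k+1)
With constant q=0.025, v=0.943396
Sum = 0.210171
NSP = 60121 * 0.210171
= 12635.7025


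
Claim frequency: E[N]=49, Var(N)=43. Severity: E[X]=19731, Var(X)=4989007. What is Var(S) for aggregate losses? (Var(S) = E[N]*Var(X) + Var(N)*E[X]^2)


Var(S) = E[N]*Var(X) + Var(N)*E[X]^2
= 49*4989007 + 43*19731^2
= 244461343 + 16740431523
= 1.6985e+10


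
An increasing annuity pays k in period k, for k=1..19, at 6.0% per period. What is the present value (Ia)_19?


(Ia)_n = sum_{k=1}^{n} k * v^k, v = 1/(1+i)
v = 0.943396
Sum computed term by term:
(Ia)_19 = 92.4643


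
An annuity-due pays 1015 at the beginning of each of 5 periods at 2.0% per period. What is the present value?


PV_due = PMT * (1-(1+i)^(-n))/i * (1+i)
PV_immediate = 4784.1614
PV_due = 4784.1614 * 1.02
= 4879.8446


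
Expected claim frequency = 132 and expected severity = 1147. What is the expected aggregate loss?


E[S] = E[N] * E[X]
= 132 * 1147
= 151404


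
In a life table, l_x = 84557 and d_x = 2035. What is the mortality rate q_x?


q_x = d_x / l_x
= 2035 / 84557
= 0.0241


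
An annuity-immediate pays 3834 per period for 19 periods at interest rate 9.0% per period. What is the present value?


PV = PMT * (1 - (1+i)^(-n)) / i
= 3834 * (1 - (1+0.09)^(-19)) / 0.09
= 3834 * (1 - 0.19449) / 0.09
= 3834 * 8.950115
= 34314.7401


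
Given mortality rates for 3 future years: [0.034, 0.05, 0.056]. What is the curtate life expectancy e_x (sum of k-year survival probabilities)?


e_x = sum_{k=1}^{n} k_p_x
k_p_x values:
  1_p_x = 0.966
  2_p_x = 0.9177
  3_p_x = 0.866309
e_x = 2.75


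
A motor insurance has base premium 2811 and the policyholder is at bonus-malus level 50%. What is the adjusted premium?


adjusted = base * BM_level / 100
= 2811 * 50 / 100
= 2811 * 0.5
= 1405.5


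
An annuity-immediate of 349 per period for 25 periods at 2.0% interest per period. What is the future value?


FV = PMT * ((1+i)^n - 1) / i
= 349 * ((1.02)^25 - 1) / 0.02
= 349 * (1.640606 - 1) / 0.02
= 11178.5746


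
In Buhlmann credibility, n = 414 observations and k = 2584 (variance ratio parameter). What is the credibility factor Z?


Z = n / (n + k)
= 414 / (414 + 2584)
= 414 / 2998
= 0.1381


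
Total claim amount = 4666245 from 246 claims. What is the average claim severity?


severity = total / number
= 4666245 / 246
= 18968.4756


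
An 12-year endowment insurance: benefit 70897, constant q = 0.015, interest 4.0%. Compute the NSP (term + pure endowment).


Term component = 9261.7965
Pure endowment = 12_p_x * v^12 * benefit = 0.834132 * 0.624597 * 70897 = 36937.0794
NSP = 46198.8759


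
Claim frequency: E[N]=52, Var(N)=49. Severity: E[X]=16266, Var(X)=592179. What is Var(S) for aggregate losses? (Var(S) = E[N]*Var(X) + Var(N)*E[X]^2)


Var(S) = E[N]*Var(X) + Var(N)*E[X]^2
= 52*592179 + 49*16266^2
= 30793308 + 12964555044
= 1.2995e+10


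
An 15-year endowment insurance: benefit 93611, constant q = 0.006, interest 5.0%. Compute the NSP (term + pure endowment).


Term component = 5621.7013
Pure endowment = 15_p_x * v^15 * benefit = 0.913683 * 0.481017 * 93611 = 41141.7882
NSP = 46763.4895


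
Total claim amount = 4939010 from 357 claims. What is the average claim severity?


severity = total / number
= 4939010 / 357
= 13834.7619


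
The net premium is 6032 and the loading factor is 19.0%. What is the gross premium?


Gross = net * (1 + loading)
= 6032 * (1 + 0.19)
= 6032 * 1.19
= 7178.08


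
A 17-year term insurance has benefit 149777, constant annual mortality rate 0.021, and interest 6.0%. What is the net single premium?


NSP = benefit * sum_{k=0}^{n-1} k_p_x * q * v^(k+1)
With constant q=0.021, v=0.943396
Sum = 0.192141
NSP = 149777 * 0.192141
= 28778.3108


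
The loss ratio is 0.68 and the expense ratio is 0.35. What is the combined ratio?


Combined ratio = loss ratio + expense ratio
= 0.68 + 0.35
= 1.03


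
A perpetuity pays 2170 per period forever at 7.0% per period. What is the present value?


PV = PMT / i
= 2170 / 0.07
= 31000.0


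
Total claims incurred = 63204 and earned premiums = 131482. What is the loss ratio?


Loss ratio = claims / premiums
= 63204 / 131482
= 0.4807


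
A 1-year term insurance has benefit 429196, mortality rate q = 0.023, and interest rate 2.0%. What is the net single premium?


NSP = benefit * q * v
v = 1/(1+i) = 0.980392
NSP = 429196 * 0.023 * 0.980392
= 9677.949


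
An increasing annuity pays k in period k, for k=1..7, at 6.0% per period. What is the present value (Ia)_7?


(Ia)_n = sum_{k=1}^{n} k * v^k, v = 1/(1+i)
v = 0.943396
Sum computed term by term:
(Ia)_7 = 21.0321


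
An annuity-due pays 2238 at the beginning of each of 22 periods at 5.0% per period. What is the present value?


PV_due = PMT * (1-(1+i)^(-n))/i * (1+i)
PV_immediate = 29458.7998
PV_due = 29458.7998 * 1.05
= 30931.7398


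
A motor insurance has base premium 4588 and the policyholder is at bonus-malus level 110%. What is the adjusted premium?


adjusted = base * BM_level / 100
= 4588 * 110 / 100
= 4588 * 1.1
= 5046.8


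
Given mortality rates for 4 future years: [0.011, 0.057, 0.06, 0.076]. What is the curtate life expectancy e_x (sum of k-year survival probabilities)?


e_x = sum_{k=1}^{n} k_p_x
k_p_x values:
  1_p_x = 0.989
  2_p_x = 0.932627
  3_p_x = 0.876669
  4_p_x = 0.810043
e_x = 3.6083


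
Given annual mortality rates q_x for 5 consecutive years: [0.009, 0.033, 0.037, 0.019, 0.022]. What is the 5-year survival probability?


p_k = 1 - q_k for each year
Survival = product of (1 - q_k)
= 0.991 * 0.967 * 0.963 * 0.981 * 0.978
= 0.8854


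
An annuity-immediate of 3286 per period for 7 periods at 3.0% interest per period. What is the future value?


FV = PMT * ((1+i)^n - 1) / i
= 3286 * ((1.03)^7 - 1) / 0.03
= 3286 * (1.229874 - 1) / 0.03
= 25178.8507


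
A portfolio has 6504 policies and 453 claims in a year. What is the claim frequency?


frequency = claims / policies
= 453 / 6504
= 0.0696


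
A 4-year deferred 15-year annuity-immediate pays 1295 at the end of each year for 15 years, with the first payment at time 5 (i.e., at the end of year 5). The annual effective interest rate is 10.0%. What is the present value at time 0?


PV at time 4 of the 15-year annuity-immediate:
a_n = 1295 * (1-(1+0.1)^(-15))/0.1 = 9849.873
Discount back 4 years to time 0:
PV = 9849.873 * (1+0.1)^(-4)
= 9849.873 * 0.683013
= 6727.5958


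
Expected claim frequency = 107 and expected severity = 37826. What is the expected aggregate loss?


E[S] = E[N] * E[X]
= 107 * 37826
= 4.0474e+06


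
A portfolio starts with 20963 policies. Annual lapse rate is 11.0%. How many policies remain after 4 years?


remaining = initial * (1 - lapse)^years
= 20963 * (1 - 0.11)^4
= 20963 * 0.627422
= 13152.656


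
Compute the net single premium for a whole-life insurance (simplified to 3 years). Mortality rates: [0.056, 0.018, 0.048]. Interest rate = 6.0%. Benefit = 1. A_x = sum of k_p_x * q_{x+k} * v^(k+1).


v = 0.943396
Year 0: k_p_x=1.0, q=0.056, term=0.05283
Year 1: k_p_x=0.944, q=0.018, term=0.015123
Year 2: k_p_x=0.927008, q=0.048, term=0.03736
A_x = 0.1053


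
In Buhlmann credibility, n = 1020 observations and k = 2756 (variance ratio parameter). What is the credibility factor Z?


Z = n / (n + k)
= 1020 / (1020 + 2756)
= 1020 / 3776
= 0.2701


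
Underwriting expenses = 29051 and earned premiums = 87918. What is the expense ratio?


Expense ratio = expenses / premiums
= 29051 / 87918
= 0.3304


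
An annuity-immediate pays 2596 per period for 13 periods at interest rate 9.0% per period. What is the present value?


PV = PMT * (1 - (1+i)^(-n)) / i
= 2596 * (1 - (1+0.09)^(-13)) / 0.09
= 2596 * (1 - 0.326179) / 0.09
= 2596 * 7.486904
= 19436.0026


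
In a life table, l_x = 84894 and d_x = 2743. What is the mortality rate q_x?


q_x = d_x / l_x
= 2743 / 84894
= 0.0323


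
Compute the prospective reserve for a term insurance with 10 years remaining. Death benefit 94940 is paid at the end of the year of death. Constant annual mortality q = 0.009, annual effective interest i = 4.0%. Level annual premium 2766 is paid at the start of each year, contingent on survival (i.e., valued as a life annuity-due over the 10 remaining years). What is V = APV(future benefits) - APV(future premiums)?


v = 1/(1+i) = 0.961538
APV(future benefits) per unit = sum_{k=0}^{9} k_p_x * q * v^(k+1) = 0.070316
APV(future benefits) = 94940 * 0.070316 = 6675.8149
Life annuity-due factor ä_{x:10} = sum_{k=0}^{9} k_p_x * v^k = 8.125421
APV(future premiums) = 2766 * 8.125421 = 22474.9155
V = 6675.8149 - 22474.9155
= -15799.1005


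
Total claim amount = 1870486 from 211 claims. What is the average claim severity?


severity = total / number
= 1870486 / 211
= 8864.8626


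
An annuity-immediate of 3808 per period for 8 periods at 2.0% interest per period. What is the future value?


FV = PMT * ((1+i)^n - 1) / i
= 3808 * ((1.02)^8 - 1) / 0.02
= 3808 * (1.171659 - 1) / 0.02
= 32683.9461


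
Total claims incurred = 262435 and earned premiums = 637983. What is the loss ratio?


Loss ratio = claims / premiums
= 262435 / 637983
= 0.4114


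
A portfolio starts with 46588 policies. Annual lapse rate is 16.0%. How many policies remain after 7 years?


remaining = initial * (1 - lapse)^years
= 46588 * (1 - 0.16)^7
= 46588 * 0.29509
= 13747.6691


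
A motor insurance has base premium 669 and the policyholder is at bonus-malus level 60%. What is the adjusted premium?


adjusted = base * BM_level / 100
= 669 * 60 / 100
= 669 * 0.6
= 401.4


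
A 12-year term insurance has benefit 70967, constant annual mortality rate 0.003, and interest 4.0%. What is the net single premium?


NSP = benefit * sum_{k=0}^{n-1} k_p_x * q * v^(k+1)
With constant q=0.003, v=0.961538
Sum = 0.027734
NSP = 70967 * 0.027734
= 1968.201


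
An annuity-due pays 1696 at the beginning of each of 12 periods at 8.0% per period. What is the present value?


PV_due = PMT * (1-(1+i)^(-n))/i * (1+i)
PV_immediate = 12781.1883
PV_due = 12781.1883 * 1.08
= 13803.6834


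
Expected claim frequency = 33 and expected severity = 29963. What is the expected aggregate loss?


E[S] = E[N] * E[X]
= 33 * 29963
= 988779


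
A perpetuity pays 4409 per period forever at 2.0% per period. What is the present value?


PV = PMT / i
= 4409 / 0.02
= 220450.0


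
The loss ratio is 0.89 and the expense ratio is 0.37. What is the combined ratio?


Combined ratio = loss ratio + expense ratio
= 0.89 + 0.37
= 1.26


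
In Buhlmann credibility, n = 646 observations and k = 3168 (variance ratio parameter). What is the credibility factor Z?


Z = n / (n + k)
= 646 / (646 + 3168)
= 646 / 3814
= 0.1694


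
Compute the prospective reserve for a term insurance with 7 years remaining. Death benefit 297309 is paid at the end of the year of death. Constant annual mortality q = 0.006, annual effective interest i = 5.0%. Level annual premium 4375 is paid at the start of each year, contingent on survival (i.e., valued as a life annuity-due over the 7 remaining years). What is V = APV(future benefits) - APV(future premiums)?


v = 1/(1+i) = 0.952381
APV(future benefits) per unit = sum_{k=0}^{6} k_p_x * q * v^(k+1) = 0.03414
APV(future benefits) = 297309 * 0.03414 = 10149.9812
Life annuity-due factor ä_{x:7} = sum_{k=0}^{6} k_p_x * v^k = 5.974413
APV(future premiums) = 4375 * 5.974413 = 26138.0562
V = 10149.9812 - 26138.0562
= -15988.075


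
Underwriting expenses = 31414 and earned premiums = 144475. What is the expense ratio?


Expense ratio = expenses / premiums
= 31414 / 144475
= 0.2174


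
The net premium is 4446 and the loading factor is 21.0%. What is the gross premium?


Gross = net * (1 + loading)
= 4446 * (1 + 0.21)
= 4446 * 1.21
= 5379.66


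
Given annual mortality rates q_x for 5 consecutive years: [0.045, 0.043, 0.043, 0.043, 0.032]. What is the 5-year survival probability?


p_k = 1 - q_k for each year
Survival = product of (1 - q_k)
= 0.955 * 0.957 * 0.957 * 0.957 * 0.968
= 0.8102


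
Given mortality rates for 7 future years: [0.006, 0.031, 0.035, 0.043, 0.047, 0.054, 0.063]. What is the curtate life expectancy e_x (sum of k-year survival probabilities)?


e_x = sum_{k=1}^{n} k_p_x
k_p_x values:
  1_p_x = 0.994
  2_p_x = 0.963186
  3_p_x = 0.929474
  4_p_x = 0.889507
  5_p_x = 0.8477
  6_p_x = 0.801924
  7_p_x = 0.751403
e_x = 6.1772


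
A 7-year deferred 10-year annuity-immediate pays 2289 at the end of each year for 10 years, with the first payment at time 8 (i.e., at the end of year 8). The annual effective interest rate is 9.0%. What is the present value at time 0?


PV at time 7 of the 10-year annuity-immediate:
a_n = 2289 * (1-(1+0.09)^(-10))/0.09 = 14690.0185
Discount back 7 years to time 0:
PV = 14690.0185 * (1+0.09)^(-7)
= 14690.0185 * 0.547034
= 8035.9432


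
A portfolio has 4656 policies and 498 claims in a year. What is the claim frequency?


frequency = claims / policies
= 498 / 4656
= 0.107


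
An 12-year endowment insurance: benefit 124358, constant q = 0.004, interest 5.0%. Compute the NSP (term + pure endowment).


Term component = 4323.1495
Pure endowment = 12_p_x * v^12 * benefit = 0.953042 * 0.556837 * 124358 = 65995.4814
NSP = 70318.6309


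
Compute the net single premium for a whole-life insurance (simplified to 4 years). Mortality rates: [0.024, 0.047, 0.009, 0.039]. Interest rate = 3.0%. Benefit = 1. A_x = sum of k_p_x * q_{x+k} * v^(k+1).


v = 0.970874
Year 0: k_p_x=1.0, q=0.024, term=0.023301
Year 1: k_p_x=0.976, q=0.047, term=0.043239
Year 2: k_p_x=0.930128, q=0.009, term=0.007661
Year 3: k_p_x=0.921757, q=0.039, term=0.03194
A_x = 0.1061


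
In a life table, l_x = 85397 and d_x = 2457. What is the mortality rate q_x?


q_x = d_x / l_x
= 2457 / 85397
= 0.0288


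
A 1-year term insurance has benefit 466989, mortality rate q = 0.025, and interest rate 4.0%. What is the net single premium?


NSP = benefit * q * v
v = 1/(1+i) = 0.961538
NSP = 466989 * 0.025 * 0.961538
= 11225.6971


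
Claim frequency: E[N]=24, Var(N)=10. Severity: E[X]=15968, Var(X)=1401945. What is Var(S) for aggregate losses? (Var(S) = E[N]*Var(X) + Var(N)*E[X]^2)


Var(S) = E[N]*Var(X) + Var(N)*E[X]^2
= 24*1401945 + 10*15968^2
= 33646680 + 2549770240
= 2.5834e+09


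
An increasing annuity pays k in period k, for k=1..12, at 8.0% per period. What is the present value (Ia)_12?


(Ia)_n = sum_{k=1}^{n} k * v^k, v = 1/(1+i)
v = 0.925926
Sum computed term by term:
(Ia)_12 = 42.17


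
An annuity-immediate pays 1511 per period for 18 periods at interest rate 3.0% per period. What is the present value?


PV = PMT * (1 - (1+i)^(-n)) / i
= 1511 * (1 - (1+0.03)^(-18)) / 0.03
= 1511 * (1 - 0.587395) / 0.03
= 1511 * 13.753513
= 20781.5583


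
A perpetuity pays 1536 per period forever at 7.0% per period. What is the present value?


PV = PMT / i
= 1536 / 0.07
= 21942.8571


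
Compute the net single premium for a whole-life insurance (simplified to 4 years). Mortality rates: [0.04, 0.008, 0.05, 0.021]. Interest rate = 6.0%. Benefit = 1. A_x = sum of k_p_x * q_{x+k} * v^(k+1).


v = 0.943396
Year 0: k_p_x=1.0, q=0.04, term=0.037736
Year 1: k_p_x=0.96, q=0.008, term=0.006835
Year 2: k_p_x=0.95232, q=0.05, term=0.039979
Year 3: k_p_x=0.904704, q=0.021, term=0.015049
A_x = 0.0996


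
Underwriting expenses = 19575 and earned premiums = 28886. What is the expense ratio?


Expense ratio = expenses / premiums
= 19575 / 28886
= 0.6777


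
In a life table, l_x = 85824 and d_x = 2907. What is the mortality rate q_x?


q_x = d_x / l_x
= 2907 / 85824
= 0.0339


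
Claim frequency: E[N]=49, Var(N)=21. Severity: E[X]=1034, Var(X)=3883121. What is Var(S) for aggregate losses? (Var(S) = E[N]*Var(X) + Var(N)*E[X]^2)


Var(S) = E[N]*Var(X) + Var(N)*E[X]^2
= 49*3883121 + 21*1034^2
= 190272929 + 22452276
= 2.1273e+08


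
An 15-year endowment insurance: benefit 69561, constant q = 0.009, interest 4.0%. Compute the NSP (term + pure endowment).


Term component = 6581.8573
Pure endowment = 15_p_x * v^15 * benefit = 0.873182 * 0.555265 * 69561 = 33726.4433
NSP = 40308.3007


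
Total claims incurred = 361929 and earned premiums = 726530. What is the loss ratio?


Loss ratio = claims / premiums
= 361929 / 726530
= 0.4982


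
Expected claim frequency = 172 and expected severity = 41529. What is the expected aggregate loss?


E[S] = E[N] * E[X]
= 172 * 41529
= 7.1430e+06


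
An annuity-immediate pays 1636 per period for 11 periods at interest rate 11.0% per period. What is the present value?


PV = PMT * (1 - (1+i)^(-n)) / i
= 1636 * (1 - (1+0.11)^(-11)) / 0.11
= 1636 * (1 - 0.317283) / 0.11
= 1636 * 6.206515
= 10153.8591


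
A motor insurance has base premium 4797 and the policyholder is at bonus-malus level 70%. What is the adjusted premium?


adjusted = base * BM_level / 100
= 4797 * 70 / 100
= 4797 * 0.7
= 3357.9


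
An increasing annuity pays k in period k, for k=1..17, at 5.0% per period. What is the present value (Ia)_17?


(Ia)_n = sum_{k=1}^{n} k * v^k, v = 1/(1+i)
v = 0.952381
Sum computed term by term:
(Ia)_17 = 88.4145


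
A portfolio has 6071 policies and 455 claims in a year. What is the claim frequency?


frequency = claims / policies
= 455 / 6071
= 0.0749


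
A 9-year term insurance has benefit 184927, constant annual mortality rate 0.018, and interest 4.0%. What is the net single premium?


NSP = benefit * sum_{k=0}^{n-1} k_p_x * q * v^(k+1)
With constant q=0.018, v=0.961538
Sum = 0.125185
NSP = 184927 * 0.125185
= 23150.0013


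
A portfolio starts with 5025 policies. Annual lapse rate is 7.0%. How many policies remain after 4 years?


remaining = initial * (1 - lapse)^years
= 5025 * (1 - 0.07)^4
= 5025 * 0.748052
= 3758.9614


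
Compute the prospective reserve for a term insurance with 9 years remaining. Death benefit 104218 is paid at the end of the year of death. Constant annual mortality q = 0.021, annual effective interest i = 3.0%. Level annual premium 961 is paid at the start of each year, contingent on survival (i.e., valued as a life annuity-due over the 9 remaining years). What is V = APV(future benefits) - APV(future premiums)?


v = 1/(1+i) = 0.970874
APV(future benefits) per unit = sum_{k=0}^{8} k_p_x * q * v^(k+1) = 0.151054
APV(future benefits) = 104218 * 0.151054 = 15742.5797
Life annuity-due factor ä_{x:9} = sum_{k=0}^{8} k_p_x * v^k = 7.408855
APV(future premiums) = 961 * 7.408855 = 7119.9097
V = 15742.5797 - 7119.9097
= 8622.6701


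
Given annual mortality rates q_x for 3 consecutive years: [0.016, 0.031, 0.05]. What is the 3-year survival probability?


p_k = 1 - q_k for each year
Survival = product of (1 - q_k)
= 0.984 * 0.969 * 0.95
= 0.9058


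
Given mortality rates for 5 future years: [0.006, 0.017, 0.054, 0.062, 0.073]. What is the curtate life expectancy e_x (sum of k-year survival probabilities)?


e_x = sum_{k=1}^{n} k_p_x
k_p_x values:
  1_p_x = 0.994
  2_p_x = 0.977102
  3_p_x = 0.924338
  4_p_x = 0.86703
  5_p_x = 0.803736
e_x = 4.5662


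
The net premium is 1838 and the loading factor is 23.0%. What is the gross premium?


Gross = net * (1 + loading)
= 1838 * (1 + 0.23)
= 1838 * 1.23
= 2260.74


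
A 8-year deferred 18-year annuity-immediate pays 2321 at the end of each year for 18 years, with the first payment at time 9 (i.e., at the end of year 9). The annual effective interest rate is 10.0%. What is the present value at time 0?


PV at time 8 of the 18-year annuity-immediate:
a_n = 2321 * (1-(1+0.1)^(-18))/0.1 = 19035.4775
Discount back 8 years to time 0:
PV = 19035.4775 * (1+0.1)^(-8)
= 19035.4775 * 0.466507
= 8880.1907


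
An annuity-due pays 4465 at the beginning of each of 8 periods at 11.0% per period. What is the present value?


PV_due = PMT * (1-(1+i)^(-n))/i * (1+i)
PV_immediate = 22977.4381
PV_due = 22977.4381 * 1.11
= 25504.9563


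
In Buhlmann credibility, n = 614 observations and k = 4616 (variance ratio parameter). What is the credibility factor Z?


Z = n / (n + k)
= 614 / (614 + 4616)
= 614 / 5230
= 0.1174


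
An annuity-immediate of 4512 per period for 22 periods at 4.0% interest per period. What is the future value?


FV = PMT * ((1+i)^n - 1) / i
= 4512 * ((1.04)^22 - 1) / 0.04
= 4512 * (2.369919 - 1) / 0.04
= 154526.8397


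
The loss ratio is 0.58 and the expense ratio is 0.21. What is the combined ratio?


Combined ratio = loss ratio + expense ratio
= 0.58 + 0.21
= 0.79


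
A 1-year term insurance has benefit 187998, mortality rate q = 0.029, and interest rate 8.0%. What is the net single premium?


NSP = benefit * q * v
v = 1/(1+i) = 0.925926
NSP = 187998 * 0.029 * 0.925926
= 5048.0944


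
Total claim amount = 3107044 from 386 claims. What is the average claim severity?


severity = total / number
= 3107044 / 386
= 8049.3368


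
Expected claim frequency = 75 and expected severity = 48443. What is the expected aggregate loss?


E[S] = E[N] * E[X]
= 75 * 48443
= 3.6332e+06


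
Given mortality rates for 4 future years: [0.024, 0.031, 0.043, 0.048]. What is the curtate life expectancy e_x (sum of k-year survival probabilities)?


e_x = sum_{k=1}^{n} k_p_x
k_p_x values:
  1_p_x = 0.976
  2_p_x = 0.945744
  3_p_x = 0.905077
  4_p_x = 0.861633
e_x = 3.6885


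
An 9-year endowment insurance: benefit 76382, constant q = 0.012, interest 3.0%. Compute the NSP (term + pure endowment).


Term component = 6819.6564
Pure endowment = 9_p_x * v^9 * benefit = 0.897041 * 0.766417 * 76382 = 52513.2025
NSP = 59332.859


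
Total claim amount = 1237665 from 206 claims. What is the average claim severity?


severity = total / number
= 1237665 / 206
= 6008.0825


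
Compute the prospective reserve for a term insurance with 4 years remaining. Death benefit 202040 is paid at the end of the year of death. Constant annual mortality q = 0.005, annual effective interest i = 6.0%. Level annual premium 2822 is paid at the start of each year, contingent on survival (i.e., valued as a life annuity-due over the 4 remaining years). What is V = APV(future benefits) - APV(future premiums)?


v = 1/(1+i) = 0.943396
APV(future benefits) per unit = sum_{k=0}^{3} k_p_x * q * v^(k+1) = 0.017202
APV(future benefits) = 202040 * 0.017202 = 3475.551
Life annuity-due factor ä_{x:4} = sum_{k=0}^{3} k_p_x * v^k = 3.646886
APV(future premiums) = 2822 * 3.646886 = 10291.5118
V = 3475.551 - 10291.5118
= -6815.9608


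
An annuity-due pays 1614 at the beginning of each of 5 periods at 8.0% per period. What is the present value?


PV_due = PMT * (1-(1+i)^(-n))/i * (1+i)
PV_immediate = 6444.234
PV_due = 6444.234 * 1.08
= 6959.7727


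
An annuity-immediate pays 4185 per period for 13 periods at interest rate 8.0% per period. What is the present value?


PV = PMT * (1 - (1+i)^(-n)) / i
= 4185 * (1 - (1+0.08)^(-13)) / 0.08
= 4185 * (1 - 0.367698) / 0.08
= 4185 * 7.903776
= 33077.3023


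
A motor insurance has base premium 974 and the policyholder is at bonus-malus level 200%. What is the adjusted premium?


adjusted = base * BM_level / 100
= 974 * 200 / 100
= 974 * 2.0
= 1948.0


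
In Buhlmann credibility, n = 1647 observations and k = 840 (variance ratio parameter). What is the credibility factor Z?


Z = n / (n + k)
= 1647 / (1647 + 840)
= 1647 / 2487
= 0.6622


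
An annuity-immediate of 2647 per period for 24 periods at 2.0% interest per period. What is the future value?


FV = PMT * ((1+i)^n - 1) / i
= 2647 * ((1.02)^24 - 1) / 0.02
= 2647 * (1.608437 - 1) / 0.02
= 80526.67
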